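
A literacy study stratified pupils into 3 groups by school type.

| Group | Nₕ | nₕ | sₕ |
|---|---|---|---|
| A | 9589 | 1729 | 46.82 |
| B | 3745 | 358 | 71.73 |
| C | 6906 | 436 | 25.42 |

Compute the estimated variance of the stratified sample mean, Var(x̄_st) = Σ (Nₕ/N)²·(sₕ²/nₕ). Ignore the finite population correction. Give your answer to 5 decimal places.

0.94916

N = 20240; Wₕ = Nₕ/N.
group A: (9589/20240)²·46.82²/1729 = 0.28457284
group B: (3745/20240)²·71.73²/358 = 0.49204097
group C: (6906/20240)²·25.42²/436 = 0.17254276
Sum = 0.94915656 → 0.94916.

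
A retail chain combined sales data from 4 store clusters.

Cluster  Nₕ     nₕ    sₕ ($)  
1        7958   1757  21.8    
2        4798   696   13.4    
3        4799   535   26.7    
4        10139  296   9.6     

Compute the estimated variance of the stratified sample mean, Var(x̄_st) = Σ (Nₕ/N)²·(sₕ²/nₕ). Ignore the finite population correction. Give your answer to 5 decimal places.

0.11182

N = 27694; Wₕ = Nₕ/N.
cluster 1: (7958/27694)²·21.8²/1757 = 0.02233458
cluster 2: (4798/27694)²·13.4²/696 = 0.00774372
cluster 3: (4799/27694)²·26.7²/535 = 0.04001279
cluster 4: (10139/27694)²·9.6²/296 = 0.04173204
Sum = 0.11182313 → 0.11182.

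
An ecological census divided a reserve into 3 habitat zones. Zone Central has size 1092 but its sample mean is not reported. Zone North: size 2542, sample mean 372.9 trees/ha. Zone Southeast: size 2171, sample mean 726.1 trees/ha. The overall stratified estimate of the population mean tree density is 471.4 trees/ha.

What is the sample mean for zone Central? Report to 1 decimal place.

194.3

N = 1092 + 2542 + 2171 = 5805.
Overall total = μ·N = 471.4·5805 = 2736477.
Subtract the known strata: 2542·372.9 + 2171·726.1 = 2524274.9.
Remaining total for zone Central: 2736477 − 2524274.9 = 212202.1.
Divide by its size: 212202.1 / 1092 = 194.324... → 194.3.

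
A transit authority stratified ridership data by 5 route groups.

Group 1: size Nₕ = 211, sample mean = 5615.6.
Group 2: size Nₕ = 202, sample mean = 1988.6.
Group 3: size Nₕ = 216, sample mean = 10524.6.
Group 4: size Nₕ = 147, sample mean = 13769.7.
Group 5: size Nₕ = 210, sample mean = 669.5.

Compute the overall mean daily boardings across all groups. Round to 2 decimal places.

6110.19

N = 211 + 202 + 216 + 147 + 210 = 986.
Overall mean = Σ (Nₕ/N)·x̄ₕ — weight by population share, not a simple average.
Σ Nₕx̄ₕ = 211·5615.6 + 202·1988.6 + 216·10524.6 + 147·13769.7 + 210·669.5 = 1184891.6 + 401697.2 + 2273313.6 + 2024145.9 + 140595 = 6024643.3.
Divide by N: 6024643.3 / 986 = 6110.1859... → 6110.19.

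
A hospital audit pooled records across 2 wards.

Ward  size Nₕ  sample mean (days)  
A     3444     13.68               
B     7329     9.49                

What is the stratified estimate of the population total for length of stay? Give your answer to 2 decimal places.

A: 3444·13.68 = 47113.92
B: 7329·9.49 = 69552.21
τ̂ = Σ Nₕx̄ₕ = 116666.13.

116666.13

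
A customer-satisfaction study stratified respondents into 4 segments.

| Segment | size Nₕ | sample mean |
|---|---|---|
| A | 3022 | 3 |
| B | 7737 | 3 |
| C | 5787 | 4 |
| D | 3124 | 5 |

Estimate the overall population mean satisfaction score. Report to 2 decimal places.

x̄_st = (Σ Nₕx̄ₕ) / (Σ Nₕ) = (3022·3 + 7737·3 + 5787·4 + 3124·5) / 19670
= 71045 / 19670 = 3.6118... → 3.61.

3.61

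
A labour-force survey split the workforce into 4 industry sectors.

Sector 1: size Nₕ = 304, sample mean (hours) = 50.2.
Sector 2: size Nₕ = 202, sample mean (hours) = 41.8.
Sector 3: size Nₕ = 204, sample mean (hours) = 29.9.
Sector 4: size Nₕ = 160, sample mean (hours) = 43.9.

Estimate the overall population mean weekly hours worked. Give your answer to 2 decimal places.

N = 304 + 202 + 204 + 160 = 870.
Weight each subgroup mean by Nₕ/N and sum.
Σ Nₕx̄ₕ = 304·50.2 + 202·41.8 + 204·29.9 + 160·43.9 = 15260.8 + 8443.6 + 6099.6 + 7024 = 36828.
Divide by N: 36828 / 870 = 42.3310... → 42.33.

42.33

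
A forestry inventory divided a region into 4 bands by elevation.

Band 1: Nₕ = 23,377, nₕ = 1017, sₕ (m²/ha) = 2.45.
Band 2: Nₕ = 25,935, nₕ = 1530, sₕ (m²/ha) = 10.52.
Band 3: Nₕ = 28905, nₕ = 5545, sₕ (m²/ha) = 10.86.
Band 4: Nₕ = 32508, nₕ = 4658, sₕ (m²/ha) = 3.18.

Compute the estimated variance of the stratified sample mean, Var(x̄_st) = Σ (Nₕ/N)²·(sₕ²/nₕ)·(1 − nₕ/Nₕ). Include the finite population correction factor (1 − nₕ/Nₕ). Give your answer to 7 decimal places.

N = 110725; Wₕ = Nₕ/N.
band 1: (23377/110725)²·2.45²/1017·(1 − 1017/23377) = 0.0002516404
band 2: (25935/110725)²·10.52²/1530·(1 − 1530/25935) = 0.0037343390
band 3: (28905/110725)²·10.86²/5545·(1 − 5545/28905) = 0.0011714197
band 4: (32508/110725)²·3.18²/4658·(1 − 4658/32508) = 0.0001603167
Sum = 0.0053177158 → 0.0053177.

0.0053177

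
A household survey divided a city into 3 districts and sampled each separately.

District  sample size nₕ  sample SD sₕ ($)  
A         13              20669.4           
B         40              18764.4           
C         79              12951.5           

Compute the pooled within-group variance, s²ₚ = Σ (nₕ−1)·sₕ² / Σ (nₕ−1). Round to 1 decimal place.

Degrees of freedom: 12 + 39 + 78 = 129.
Σ(nₕ−1)sₕ² = 12·427224096.36 + 39·352102707.36 + 78·167741352.25 = 31942520218.86.
s²ₚ = 31942520218.86 / 129 = 247616435.805... → 247616435.8.

247616435.8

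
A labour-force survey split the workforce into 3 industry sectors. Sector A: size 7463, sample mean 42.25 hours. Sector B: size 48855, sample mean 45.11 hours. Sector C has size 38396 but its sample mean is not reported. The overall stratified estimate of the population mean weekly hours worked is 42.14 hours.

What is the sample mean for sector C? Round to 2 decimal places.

38.34

Σ Nₕx̄ₕ = N·μ, so 38396·x̄_C = 94714·42.14 − (7463·42.25 + 48855·45.11).
= 3991247.96 − 2519160.8 = 1472087.16.
x̄_C = 1472087.16 / 38396 = 38.3396... → 38.34.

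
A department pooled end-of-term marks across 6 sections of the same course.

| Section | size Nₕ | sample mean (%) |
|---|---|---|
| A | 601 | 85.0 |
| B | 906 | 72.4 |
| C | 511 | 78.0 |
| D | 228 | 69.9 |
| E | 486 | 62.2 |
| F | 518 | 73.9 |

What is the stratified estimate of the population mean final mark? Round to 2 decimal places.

74.15

N = 3250; weights Wₕ = Nₕ/N = (0.1849, 0.2788, 0.1572, 0.0702, 0.1495, 0.1594).
x̄_st = Σ Wₕ·x̄ₕ = 0.1849·85.0 + 0.2788·72.4 + 0.1572·78.0 + 0.0702·69.9 + 0.1495·62.2 + 0.1594·73.9 ≈ 74.1489...
→ 74.15.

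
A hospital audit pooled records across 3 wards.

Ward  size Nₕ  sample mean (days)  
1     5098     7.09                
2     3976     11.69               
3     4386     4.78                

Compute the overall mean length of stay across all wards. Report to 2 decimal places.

N = 13460; weights Wₕ = Nₕ/N = (0.3788, 0.2954, 0.3259).
x̄_st = Σ Wₕ·x̄ₕ = 0.3788·7.09 + 0.2954·11.69 + 0.3259·4.78 ≈ 7.6961...
→ 7.70.

7.70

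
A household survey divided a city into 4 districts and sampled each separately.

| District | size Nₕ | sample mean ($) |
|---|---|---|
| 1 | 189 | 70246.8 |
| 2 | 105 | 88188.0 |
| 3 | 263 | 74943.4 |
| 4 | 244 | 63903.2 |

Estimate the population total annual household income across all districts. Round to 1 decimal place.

57838880.2

1: 189·70246.8 = 13276645.2
2: 105·88188.0 = 9259740
3: 263·74943.4 = 19710114.2
4: 244·63903.2 = 15592380.8
τ̂ = Σ Nₕx̄ₕ = 57838880.2.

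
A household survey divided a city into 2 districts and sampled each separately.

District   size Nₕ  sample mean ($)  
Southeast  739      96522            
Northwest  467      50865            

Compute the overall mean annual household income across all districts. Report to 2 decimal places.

78842.22

x̄_st = (Σ Nₕx̄ₕ) / (Σ Nₕ) = (739·96522 + 467·50865) / 1206
= 95083713 / 1206 = 78842.2164... → 78842.22.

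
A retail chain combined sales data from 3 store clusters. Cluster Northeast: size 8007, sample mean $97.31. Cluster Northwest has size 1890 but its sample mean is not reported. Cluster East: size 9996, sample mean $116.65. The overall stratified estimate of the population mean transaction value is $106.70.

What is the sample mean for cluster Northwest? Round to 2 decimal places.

N = 8007 + 1890 + 9996 = 19893.
Overall total = μ·N = 106.70·19893 = 2122583.1.
Subtract the known strata: 8007·97.31 + 9996·116.65 = 1945194.57.
Remaining total for cluster Northwest: 2122583.1 − 1945194.57 = 177388.53.
Divide by its size: 177388.53 / 1890 = 93.8564... → 93.86.

93.86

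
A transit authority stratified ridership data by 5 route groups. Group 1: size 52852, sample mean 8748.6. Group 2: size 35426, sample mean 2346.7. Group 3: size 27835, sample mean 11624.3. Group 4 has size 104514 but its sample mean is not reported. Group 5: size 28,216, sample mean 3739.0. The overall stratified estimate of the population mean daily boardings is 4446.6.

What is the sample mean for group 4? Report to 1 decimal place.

1262.3

N = 52852 + 35426 + 27835 + 104514 + 28216 = 248843.
Overall total = μ·N = 4446.6·248843 = 1106505283.8.
Subtract the known strata: 52852·8748.6 + 35426·2346.7 + 27835·11624.3 + 28216·3739.0 = 974577215.9.
Remaining total for group 4: 1106505283.8 − 974577215.9 = 131928067.9.
Divide by its size: 131928067.9 / 104514 = 1262.300... → 1262.3.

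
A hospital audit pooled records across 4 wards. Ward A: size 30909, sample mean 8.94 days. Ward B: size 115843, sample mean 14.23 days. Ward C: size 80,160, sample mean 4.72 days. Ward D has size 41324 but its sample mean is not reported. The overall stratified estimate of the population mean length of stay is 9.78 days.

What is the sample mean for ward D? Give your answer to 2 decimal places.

N = 30909 + 115843 + 80160 + 41324 = 268236.
Overall total = μ·N = 9.78·268236 = 2623348.08.
Subtract the known strata: 30909·8.94 + 115843·14.23 + 80160·4.72 = 2303127.55.
Remaining total for ward D: 2623348.08 − 2303127.55 = 320220.53.
Divide by its size: 320220.53 / 41324 = 7.7490... → 7.75.

7.75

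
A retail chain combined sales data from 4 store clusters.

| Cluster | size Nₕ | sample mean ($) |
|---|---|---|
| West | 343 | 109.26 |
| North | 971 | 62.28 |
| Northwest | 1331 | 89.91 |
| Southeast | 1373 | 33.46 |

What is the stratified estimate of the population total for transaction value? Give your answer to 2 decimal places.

263560.85

West: 343·109.26 = 37476.18
North: 971·62.28 = 60473.88
Northwest: 1331·89.91 = 119670.21
Southeast: 1373·33.46 = 45940.58
τ̂ = Σ Nₕx̄ₕ = 263560.85.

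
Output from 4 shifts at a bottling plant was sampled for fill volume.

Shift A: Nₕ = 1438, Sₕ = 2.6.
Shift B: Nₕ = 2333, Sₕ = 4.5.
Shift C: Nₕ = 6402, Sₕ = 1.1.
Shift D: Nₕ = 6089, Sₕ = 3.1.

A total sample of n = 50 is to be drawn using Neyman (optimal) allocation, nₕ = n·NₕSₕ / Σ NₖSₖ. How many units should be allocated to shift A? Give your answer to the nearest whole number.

A: NₕSₕ = 1438·2.6 = 3738.8
B: NₕSₕ = 2333·4.5 = 10498.5
C: NₕSₕ = 6402·1.1 = 7042.2
D: NₕSₕ = 6089·3.1 = 18875.9
Σ NₕSₕ = 40155.4.
n_A = 50·3738.8/40155.4 = 4.655... → 5.

5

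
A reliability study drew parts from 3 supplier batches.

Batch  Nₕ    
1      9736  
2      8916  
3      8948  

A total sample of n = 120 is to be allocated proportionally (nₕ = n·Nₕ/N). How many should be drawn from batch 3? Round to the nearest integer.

39

N = 9736 + 8916 + 8948 = 27600.
n_3 = 120·8948/27600 = 38.904... → 39.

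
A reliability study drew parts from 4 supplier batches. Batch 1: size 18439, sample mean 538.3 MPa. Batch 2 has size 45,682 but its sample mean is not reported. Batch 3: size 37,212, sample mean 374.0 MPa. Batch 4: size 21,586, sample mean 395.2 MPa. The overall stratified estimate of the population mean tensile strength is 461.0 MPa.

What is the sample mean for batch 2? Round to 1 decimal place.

N = 18439 + 45682 + 37212 + 21586 = 122919.
Overall total = μ·N = 461.0·122919 = 56665659.
Subtract the known strata: 18439·538.3 + 37212·374.0 + 21586·395.2 = 32373788.9.
Remaining total for batch 2: 56665659 − 32373788.9 = 24291870.1.
Divide by its size: 24291870.1 / 45682 = 531.760... → 531.8.

531.8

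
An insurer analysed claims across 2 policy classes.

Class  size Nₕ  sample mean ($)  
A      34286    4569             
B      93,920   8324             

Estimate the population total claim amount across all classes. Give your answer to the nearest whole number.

Estimate total by summing Nₕ·x̄ₕ over strata.
34286·4569 + 93920·8324 = 156652734 + 781790080 = 938442814.

938442814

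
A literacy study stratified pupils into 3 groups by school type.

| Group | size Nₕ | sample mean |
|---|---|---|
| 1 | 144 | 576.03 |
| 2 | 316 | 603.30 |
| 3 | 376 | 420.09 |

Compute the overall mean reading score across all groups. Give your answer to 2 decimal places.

516.20

N = 144 + 316 + 376 = 836.
The stratified mean weights each stratum mean by its population share Nₕ/N.
Σ Nₕx̄ₕ = 144·576.03 + 316·603.30 + 376·420.09 = 82948.32 + 190642.8 + 157953.84 = 431544.96.
Divide by N: 431544.96 / 836 = 516.2021... → 516.20.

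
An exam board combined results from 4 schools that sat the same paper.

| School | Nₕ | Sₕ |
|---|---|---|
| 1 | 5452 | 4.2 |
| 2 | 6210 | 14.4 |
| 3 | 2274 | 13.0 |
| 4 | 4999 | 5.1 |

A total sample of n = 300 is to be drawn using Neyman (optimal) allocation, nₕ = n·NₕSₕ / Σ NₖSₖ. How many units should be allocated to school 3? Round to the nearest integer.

Σ NₕSₕ = 5452·4.2 + 6210·14.4 + 2274·13.0 + 4999·5.1 = 167379.3.
Share for 3: 29562/167379.3 = 0.17662.
n_3 = 300 × 0.17662 = 52.985... → 53.

53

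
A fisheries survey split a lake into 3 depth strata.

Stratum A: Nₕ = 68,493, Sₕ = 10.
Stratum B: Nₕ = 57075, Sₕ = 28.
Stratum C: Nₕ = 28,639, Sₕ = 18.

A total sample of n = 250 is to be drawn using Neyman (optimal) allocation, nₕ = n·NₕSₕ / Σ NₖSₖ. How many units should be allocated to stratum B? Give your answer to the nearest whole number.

143

Σ NₕSₕ = 68493·10 + 57075·28 + 28639·18 = 2798532.
Share for B: 1598100/2798532 = 0.57105.
n_B = 250 × 0.57105 = 142.762... → 143.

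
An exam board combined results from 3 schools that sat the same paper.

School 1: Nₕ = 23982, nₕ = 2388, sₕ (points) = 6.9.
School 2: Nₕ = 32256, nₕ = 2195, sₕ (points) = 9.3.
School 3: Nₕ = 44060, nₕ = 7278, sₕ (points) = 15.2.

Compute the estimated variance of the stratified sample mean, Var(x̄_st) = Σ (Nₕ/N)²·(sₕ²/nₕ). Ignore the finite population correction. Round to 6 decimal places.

0.011341

N = 100298; Wₕ = Nₕ/N.
school 1: (23982/100298)²·6.9²/2388 = 0.001139856
school 2: (32256/100298)²·9.3²/2195 = 0.004075378
school 3: (44060/100298)²·15.2²/7278 = 0.006126036
Sum = 0.011341270 → 0.011341.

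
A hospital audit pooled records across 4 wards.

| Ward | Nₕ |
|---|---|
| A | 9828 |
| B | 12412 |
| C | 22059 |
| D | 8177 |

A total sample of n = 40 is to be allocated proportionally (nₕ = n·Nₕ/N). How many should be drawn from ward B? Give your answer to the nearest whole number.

9

N = 9828 + 12412 + 22059 + 8177 = 52476.
n_B = 40·12412/52476 = 9.461... → 9.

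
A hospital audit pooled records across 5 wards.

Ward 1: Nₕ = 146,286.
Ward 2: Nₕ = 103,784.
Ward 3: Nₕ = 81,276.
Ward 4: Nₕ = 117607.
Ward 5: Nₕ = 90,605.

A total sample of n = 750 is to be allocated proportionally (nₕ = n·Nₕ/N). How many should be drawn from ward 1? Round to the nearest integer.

N = 146286 + 103784 + 81276 + 117607 + 90605 = 539558.
n_1 = 750·146286/539558 = 203.341... → 203.

203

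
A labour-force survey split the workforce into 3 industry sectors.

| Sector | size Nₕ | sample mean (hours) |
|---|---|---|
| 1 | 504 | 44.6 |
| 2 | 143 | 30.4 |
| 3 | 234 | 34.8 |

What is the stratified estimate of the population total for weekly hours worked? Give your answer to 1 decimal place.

34968.8

Population total = Σ Nₕ·x̄ₕ (each stratum's size times its mean).
504·44.6 + 143·30.4 + 234·34.8 = 22478.4 + 4347.2 + 8143.2 = 34968.8.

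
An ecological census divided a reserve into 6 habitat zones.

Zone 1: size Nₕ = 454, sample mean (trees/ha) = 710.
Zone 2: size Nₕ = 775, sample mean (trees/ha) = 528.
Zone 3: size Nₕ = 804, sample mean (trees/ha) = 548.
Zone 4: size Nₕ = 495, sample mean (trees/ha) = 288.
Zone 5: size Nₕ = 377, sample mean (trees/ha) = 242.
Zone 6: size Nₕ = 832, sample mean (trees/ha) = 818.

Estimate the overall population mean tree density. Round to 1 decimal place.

558.3

N = 3737; weights Wₕ = Nₕ/N = (0.1215, 0.2074, 0.2151, 0.1325, 0.1009, 0.2226).
x̄_st = Σ Wₕ·x̄ₕ = 0.1215·710 + 0.2074·528 + 0.2151·548 + 0.1325·288 + 0.1009·242 + 0.2226·818 ≈ 558.336...
→ 558.3.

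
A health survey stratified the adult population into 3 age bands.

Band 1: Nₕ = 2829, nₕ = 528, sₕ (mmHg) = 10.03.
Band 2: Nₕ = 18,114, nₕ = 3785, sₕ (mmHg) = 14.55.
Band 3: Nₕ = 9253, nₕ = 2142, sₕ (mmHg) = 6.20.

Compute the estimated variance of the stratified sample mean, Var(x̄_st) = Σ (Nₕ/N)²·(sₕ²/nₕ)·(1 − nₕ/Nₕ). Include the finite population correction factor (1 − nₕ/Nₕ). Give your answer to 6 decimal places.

N = 30196. Term for each stratum: Wₕ²sₕ²/nₕ·(1−nₕ/Nₕ).
Var(x̄_st) = 0.001360250 + 0.015921776 + 0.001295025 = 0.018577052 → 0.018577.

0.018577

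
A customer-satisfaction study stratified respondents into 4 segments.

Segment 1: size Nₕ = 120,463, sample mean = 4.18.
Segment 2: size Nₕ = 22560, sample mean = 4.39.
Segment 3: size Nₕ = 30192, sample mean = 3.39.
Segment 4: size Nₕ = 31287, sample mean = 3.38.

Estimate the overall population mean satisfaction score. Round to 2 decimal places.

x̄_st = (Σ Nₕx̄ₕ) / (Σ Nₕ) = (120463·4.18 + 22560·4.39 + 30192·3.39 + 31287·3.38) / 204502
= 810674.68 / 204502 = 3.9641... → 3.96.

3.96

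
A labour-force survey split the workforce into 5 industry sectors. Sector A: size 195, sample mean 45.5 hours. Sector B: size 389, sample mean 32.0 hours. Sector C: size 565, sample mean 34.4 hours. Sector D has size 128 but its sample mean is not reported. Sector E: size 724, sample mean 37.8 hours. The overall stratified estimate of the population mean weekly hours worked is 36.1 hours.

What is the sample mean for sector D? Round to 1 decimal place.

N = 195 + 389 + 565 + 128 + 724 = 2001.
Overall total = μ·N = 36.1·2001 = 72236.1.
Subtract the known strata: 195·45.5 + 389·32.0 + 565·34.4 + 724·37.8 = 68123.7.
Remaining total for sector D: 72236.1 − 68123.7 = 4112.4.
Divide by its size: 4112.4 / 128 = 32.128... → 32.1.

32.1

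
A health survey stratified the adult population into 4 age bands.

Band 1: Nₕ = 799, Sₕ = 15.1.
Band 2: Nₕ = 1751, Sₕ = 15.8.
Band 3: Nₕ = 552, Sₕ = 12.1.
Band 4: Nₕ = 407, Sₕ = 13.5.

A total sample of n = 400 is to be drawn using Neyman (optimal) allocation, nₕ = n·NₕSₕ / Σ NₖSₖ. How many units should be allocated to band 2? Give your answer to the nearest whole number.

1: NₕSₕ = 799·15.1 = 12064.9
2: NₕSₕ = 1751·15.8 = 27665.8
3: NₕSₕ = 552·12.1 = 6679.2
4: NₕSₕ = 407·13.5 = 5494.5
Σ NₕSₕ = 51904.4.
n_2 = 400·27665.8/51904.4 = 213.206... → 213.

213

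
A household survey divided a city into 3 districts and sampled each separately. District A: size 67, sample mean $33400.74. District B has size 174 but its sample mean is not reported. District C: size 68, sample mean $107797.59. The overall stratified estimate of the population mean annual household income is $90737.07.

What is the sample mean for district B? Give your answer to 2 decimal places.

Σ Nₕx̄ₕ = N·μ, so 174·x̄_B = 309·90737.07 − (67·33400.74 + 68·107797.59).
= 28037754.63 − 9568085.7 = 18469668.93.
x̄_B = 18469668.93 / 174 = 106147.5226... → 106147.52.

106147.52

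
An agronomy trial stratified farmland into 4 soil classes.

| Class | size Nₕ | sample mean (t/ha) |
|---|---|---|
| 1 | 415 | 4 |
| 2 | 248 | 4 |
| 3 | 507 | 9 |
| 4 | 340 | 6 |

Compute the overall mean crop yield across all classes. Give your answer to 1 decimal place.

N = 415 + 248 + 507 + 340 = 1510.
The stratified mean weights each stratum mean by its population share Nₕ/N.
Σ Nₕx̄ₕ = 415·4 + 248·4 + 507·9 + 340·6 = 1660 + 992 + 4563 + 2040 = 9255.
Divide by N: 9255 / 1510 = 6.129... → 6.1.

6.1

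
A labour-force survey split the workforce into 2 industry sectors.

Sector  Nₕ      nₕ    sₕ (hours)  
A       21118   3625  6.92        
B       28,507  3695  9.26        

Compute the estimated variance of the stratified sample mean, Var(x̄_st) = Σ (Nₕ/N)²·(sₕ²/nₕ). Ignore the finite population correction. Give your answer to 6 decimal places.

0.010050

N = 49625; Wₕ = Nₕ/N.
sector A: (21118/49625)²·6.92²/3625 = 0.002392262
sector B: (28507/49625)²·9.26²/3695 = 0.007657897
Sum = 0.010050159 → 0.010050.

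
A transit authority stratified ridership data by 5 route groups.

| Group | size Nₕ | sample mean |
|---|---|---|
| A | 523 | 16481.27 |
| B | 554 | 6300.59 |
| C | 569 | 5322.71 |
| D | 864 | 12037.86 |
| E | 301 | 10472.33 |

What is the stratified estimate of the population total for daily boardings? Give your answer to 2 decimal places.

A: 523·16481.27 = 8619704.21
B: 554·6300.59 = 3490526.86
C: 569·5322.71 = 3028621.99
D: 864·12037.86 = 10400711.04
E: 301·10472.33 = 3152171.33
τ̂ = Σ Nₕx̄ₕ = 28691735.43.

28691735.43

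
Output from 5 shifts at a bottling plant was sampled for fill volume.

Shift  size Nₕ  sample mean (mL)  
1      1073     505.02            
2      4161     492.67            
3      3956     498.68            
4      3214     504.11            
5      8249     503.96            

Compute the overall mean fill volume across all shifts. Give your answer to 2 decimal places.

500.75

x̄_st = (Σ Nₕx̄ₕ) / (Σ Nₕ) = (1073·505.02 + 4161·492.67 + 3956·498.68 + 3214·504.11 + 8249·503.96) / 20653
= 10342039.99 / 20653 = 500.7524... → 500.75.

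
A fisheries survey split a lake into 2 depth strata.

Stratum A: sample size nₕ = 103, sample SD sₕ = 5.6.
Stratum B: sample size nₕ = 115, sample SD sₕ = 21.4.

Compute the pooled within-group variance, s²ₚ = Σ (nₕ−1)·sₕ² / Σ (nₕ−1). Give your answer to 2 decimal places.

256.51

A: (103−1)·5.6² = 102·31.36 = 3198.72
B: (115−1)·21.4² = 114·457.96 = 52207.44
Numerator = 55406.16; denominator = Σ(nₕ−1) = 216.
s²ₚ = 55406.16/216 = 256.51 → 256.51.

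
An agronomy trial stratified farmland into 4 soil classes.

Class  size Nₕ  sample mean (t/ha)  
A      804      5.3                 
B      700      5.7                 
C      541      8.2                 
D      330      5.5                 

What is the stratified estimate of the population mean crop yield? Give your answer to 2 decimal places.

x̄_st = (Σ Nₕx̄ₕ) / (Σ Nₕ) = (804·5.3 + 700·5.7 + 541·8.2 + 330·5.5) / 2375
= 14502.4 / 2375 = 6.1063... → 6.11.

6.11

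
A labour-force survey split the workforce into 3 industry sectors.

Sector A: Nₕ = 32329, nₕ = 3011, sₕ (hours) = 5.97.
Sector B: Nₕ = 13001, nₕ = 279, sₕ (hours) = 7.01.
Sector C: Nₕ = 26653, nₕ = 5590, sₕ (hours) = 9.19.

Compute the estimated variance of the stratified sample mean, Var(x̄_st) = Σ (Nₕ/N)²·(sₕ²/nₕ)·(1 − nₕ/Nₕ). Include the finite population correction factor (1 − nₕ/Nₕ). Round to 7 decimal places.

0.0094243

N = 71983. Term for each stratum: Wₕ²sₕ²/nₕ·(1−nₕ/Nₕ).
Var(x̄_st) = 0.0021652330 + 0.0056221716 + 0.0016369132 = 0.0094243178 → 0.0094243.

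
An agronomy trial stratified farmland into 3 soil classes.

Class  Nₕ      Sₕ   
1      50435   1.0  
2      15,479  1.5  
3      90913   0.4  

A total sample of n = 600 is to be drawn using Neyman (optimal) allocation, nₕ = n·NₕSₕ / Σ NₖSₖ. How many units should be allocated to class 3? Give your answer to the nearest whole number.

1: NₕSₕ = 50435·1.0 = 50435
2: NₕSₕ = 15479·1.5 = 23218.5
3: NₕSₕ = 90913·0.4 = 36365.2
Σ NₕSₕ = 110018.7.
n_3 = 600·36365.2/110018.7 = 198.322... → 198.

198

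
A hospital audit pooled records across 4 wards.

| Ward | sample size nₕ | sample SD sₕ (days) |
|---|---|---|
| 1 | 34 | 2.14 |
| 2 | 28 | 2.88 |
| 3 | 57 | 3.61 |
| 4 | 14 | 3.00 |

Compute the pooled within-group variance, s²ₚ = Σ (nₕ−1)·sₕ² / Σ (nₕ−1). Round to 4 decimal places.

9.4719

Degrees of freedom: 33 + 27 + 56 + 13 = 129.
Σ(nₕ−1)sₕ² = 33·4.5796 + 27·8.2944 + 56·13.0321 + 13·9 = 1221.8732.
s²ₚ = 1221.8732 / 129 = 9.471885... → 9.4719.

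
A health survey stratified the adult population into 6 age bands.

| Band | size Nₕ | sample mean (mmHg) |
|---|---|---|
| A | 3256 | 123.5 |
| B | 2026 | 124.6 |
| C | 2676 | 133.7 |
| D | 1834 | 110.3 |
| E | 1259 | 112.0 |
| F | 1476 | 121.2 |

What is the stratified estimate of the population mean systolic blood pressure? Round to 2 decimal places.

122.50

x̄_st = (Σ Nₕx̄ₕ) / (Σ Nₕ) = (3256·123.5 + 2026·124.6 + 2676·133.7 + 1834·110.3 + 1259·112.0 + 1476·121.2) / 12527
= 1534526.2 / 12527 = 122.4975... → 122.50.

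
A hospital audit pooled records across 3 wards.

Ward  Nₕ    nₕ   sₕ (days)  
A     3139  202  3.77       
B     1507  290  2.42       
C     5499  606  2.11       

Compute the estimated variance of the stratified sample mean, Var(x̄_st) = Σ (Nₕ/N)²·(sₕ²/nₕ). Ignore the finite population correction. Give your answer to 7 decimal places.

0.0093402

N = 10145. Term for each stratum: Wₕ²sₕ²/nₕ.
Var(x̄_st) = 0.0067361207 + 0.0004456102 + 0.0021585177 = 0.0093402486 → 0.0093402.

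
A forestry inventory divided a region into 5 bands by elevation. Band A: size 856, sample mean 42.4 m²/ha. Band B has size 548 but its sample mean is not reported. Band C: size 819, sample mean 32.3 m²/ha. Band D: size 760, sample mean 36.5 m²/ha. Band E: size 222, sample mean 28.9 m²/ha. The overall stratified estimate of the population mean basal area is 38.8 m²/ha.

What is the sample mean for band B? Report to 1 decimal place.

50.1

Σ Nₕx̄ₕ = N·μ, so 548·x̄_B = 3205·38.8 − (856·42.4 + 819·32.3 + 760·36.5 + 222·28.9).
= 124354 − 96903.9 = 27450.1.
x̄_B = 27450.1 / 548 = 50.091... → 50.1.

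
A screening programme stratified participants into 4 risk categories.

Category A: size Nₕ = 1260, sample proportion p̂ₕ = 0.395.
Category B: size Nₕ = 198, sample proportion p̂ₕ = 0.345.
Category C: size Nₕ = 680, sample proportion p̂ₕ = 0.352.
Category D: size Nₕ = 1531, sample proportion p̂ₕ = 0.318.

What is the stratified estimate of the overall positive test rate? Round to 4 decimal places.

N = 1260 + 198 + 680 + 1531 = 3669.
Overall proportion = Σ (Nₕ/N)·p̂ₕ.
Σ Nₕp̂ₕ = 497.7 + 68.31 + 239.36 + 486.858 = 1292.228.
1292.228 / 3669 = 0.352202... → 0.3522.

0.3522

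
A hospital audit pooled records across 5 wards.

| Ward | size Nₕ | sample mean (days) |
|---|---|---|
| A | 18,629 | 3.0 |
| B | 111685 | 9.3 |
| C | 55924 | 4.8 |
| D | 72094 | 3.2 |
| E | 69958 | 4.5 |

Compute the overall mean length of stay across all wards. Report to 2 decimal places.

N = 18629 + 111685 + 55924 + 72094 + 69958 = 328290.
Overall mean = Σ (Nₕ/N)·x̄ₕ — weight by population share, not a simple average.
Σ Nₕx̄ₕ = 18629·3.0 + 111685·9.3 + 55924·4.8 + 72094·3.2 + 69958·4.5 = 55887 + 1038670.5 + 268435.2 + 230700.8 + 314811 = 1908504.5.
Divide by N: 1908504.5 / 328290 = 5.8135... → 5.81.

5.81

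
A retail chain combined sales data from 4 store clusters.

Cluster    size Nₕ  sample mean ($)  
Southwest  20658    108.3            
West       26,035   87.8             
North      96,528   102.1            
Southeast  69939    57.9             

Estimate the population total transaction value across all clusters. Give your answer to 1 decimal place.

Southwest: 20658·108.3 = 2237261.4
West: 26035·87.8 = 2285873
North: 96528·102.1 = 9855508.8
Southeast: 69939·57.9 = 4049468.1
τ̂ = Σ Nₕx̄ₕ = 18428111.3.

18428111.3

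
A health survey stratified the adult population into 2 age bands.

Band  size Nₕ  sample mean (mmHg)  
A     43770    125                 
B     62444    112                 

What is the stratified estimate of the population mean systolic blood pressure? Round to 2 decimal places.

117.36

x̄_st = (Σ Nₕx̄ₕ) / (Σ Nₕ) = (43770·125 + 62444·112) / 106214
= 12464978 / 106214 = 117.3572... → 117.36.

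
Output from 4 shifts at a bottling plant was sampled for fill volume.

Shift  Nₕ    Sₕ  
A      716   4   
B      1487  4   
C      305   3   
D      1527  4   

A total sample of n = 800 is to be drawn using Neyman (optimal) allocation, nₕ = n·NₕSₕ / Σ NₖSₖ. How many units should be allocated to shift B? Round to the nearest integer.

300

A: NₕSₕ = 716·4 = 2864
B: NₕSₕ = 1487·4 = 5948
C: NₕSₕ = 305·3 = 915
D: NₕSₕ = 1527·4 = 6108
Σ NₕSₕ = 15835.
n_B = 800·5948/15835 = 300.499... → 300.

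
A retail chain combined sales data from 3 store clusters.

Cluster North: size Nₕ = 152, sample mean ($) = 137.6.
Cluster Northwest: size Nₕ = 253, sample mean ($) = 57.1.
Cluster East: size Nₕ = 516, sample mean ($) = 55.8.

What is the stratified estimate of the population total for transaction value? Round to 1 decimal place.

North: 152·137.6 = 20915.2
Northwest: 253·57.1 = 14446.3
East: 516·55.8 = 28792.8
τ̂ = Σ Nₕx̄ₕ = 64154.3.

64154.3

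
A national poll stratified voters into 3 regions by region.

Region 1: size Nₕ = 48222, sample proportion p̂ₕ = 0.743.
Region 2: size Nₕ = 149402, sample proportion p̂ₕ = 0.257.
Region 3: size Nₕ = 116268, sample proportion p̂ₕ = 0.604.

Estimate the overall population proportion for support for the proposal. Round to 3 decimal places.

Wₕ = Nₕ/N with N = 313892: 0.1536, 0.4760, 0.3704.
p̂_st = 0.1536·0.743 + 0.4760·0.257 + 0.3704·0.604 ≈ 0.46019... → 0.460.

0.460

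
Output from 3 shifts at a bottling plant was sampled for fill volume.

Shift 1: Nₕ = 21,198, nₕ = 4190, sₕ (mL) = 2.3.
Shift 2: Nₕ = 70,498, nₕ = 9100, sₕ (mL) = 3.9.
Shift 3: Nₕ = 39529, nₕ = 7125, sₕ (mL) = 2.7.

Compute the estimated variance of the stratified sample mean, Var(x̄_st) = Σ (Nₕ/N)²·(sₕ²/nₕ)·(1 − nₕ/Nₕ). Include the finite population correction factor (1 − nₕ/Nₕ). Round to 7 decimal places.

N = 131225. Term for each stratum: Wₕ²sₕ²/nₕ·(1−nₕ/Nₕ).
Var(x̄_st) = 0.0000264336 + 0.0004201319 + 0.0000761069 = 0.0005226724 → 0.0005227.

0.0005227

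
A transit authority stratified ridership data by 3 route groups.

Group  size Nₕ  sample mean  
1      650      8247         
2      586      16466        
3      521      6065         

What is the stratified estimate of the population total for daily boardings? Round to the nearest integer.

18169491

1: 650·8247 = 5360550
2: 586·16466 = 9649076
3: 521·6065 = 3159865
τ̂ = Σ Nₕx̄ₕ = 18169491.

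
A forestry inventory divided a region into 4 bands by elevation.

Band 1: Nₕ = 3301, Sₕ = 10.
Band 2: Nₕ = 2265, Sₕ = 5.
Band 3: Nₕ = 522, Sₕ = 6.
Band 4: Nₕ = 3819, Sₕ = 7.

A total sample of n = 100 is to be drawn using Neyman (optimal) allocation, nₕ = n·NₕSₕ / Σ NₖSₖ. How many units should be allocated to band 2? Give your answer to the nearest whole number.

1: NₕSₕ = 3301·10 = 33010
2: NₕSₕ = 2265·5 = 11325
3: NₕSₕ = 522·6 = 3132
4: NₕSₕ = 3819·7 = 26733
Σ NₕSₕ = 74200.
n_2 = 100·11325/74200 = 15.263... → 15.

15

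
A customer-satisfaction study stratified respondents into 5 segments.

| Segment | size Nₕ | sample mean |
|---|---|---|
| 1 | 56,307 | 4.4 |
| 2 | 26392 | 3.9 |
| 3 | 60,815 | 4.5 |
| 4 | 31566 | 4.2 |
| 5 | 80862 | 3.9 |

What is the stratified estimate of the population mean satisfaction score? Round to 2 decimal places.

N = 56307 + 26392 + 60815 + 31566 + 80862 = 255942.
Weight each subgroup mean by Nₕ/N and sum.
Σ Nₕx̄ₕ = 56307·4.4 + 26392·3.9 + 60815·4.5 + 31566·4.2 + 80862·3.9 = 247750.8 + 102928.8 + 273667.5 + 132577.2 + 315361.8 = 1072286.1.
Divide by N: 1072286.1 / 255942 = 4.1896... → 4.19.

4.19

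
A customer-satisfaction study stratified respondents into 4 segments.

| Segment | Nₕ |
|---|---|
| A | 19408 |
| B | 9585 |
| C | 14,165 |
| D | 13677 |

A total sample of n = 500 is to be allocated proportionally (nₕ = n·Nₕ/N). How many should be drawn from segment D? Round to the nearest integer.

Share of segment D = 13677/56835 = 0.24064.
Allocate 500 × 0.24064 = 120.322... → 120.

120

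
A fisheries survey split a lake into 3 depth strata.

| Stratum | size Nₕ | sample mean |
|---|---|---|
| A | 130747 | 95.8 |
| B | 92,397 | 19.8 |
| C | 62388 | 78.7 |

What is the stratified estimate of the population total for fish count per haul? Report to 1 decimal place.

A: 130747·95.8 = 12525562.6
B: 92397·19.8 = 1829460.6
C: 62388·78.7 = 4909935.6
τ̂ = Σ Nₕx̄ₕ = 19264958.8.

19264958.8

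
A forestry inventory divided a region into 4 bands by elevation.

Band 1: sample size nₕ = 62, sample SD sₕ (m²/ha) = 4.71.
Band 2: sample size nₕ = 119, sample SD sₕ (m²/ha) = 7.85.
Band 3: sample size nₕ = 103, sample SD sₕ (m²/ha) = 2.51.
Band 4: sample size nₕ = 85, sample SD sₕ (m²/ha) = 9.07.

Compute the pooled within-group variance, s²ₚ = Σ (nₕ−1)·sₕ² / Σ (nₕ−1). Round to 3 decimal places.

44.322

Degrees of freedom: 61 + 118 + 102 + 84 = 365.
Σ(nₕ−1)sₕ² = 61·22.1841 + 118·61.6225 + 102·6.3001 + 84·82.2649 = 16177.5469.
s²ₚ = 16177.5469 / 365 = 44.32205... → 44.322.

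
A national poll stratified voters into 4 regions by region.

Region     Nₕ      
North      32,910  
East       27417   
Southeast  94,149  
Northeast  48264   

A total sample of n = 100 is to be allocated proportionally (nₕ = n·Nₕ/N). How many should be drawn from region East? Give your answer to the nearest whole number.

14

N = 32910 + 27417 + 94149 + 48264 = 202740.
n_East = 100·27417/202740 = 13.523... → 14.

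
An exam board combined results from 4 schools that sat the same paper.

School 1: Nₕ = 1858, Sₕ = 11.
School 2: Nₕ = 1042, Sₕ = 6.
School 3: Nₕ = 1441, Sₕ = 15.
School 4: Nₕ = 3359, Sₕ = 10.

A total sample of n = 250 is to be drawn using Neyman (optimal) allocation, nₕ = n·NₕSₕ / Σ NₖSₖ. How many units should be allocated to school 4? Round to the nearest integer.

1: NₕSₕ = 1858·11 = 20438
2: NₕSₕ = 1042·6 = 6252
3: NₕSₕ = 1441·15 = 21615
4: NₕSₕ = 3359·10 = 33590
Σ NₕSₕ = 81895.
n_4 = 250·33590/81895 = 102.540... → 103.

103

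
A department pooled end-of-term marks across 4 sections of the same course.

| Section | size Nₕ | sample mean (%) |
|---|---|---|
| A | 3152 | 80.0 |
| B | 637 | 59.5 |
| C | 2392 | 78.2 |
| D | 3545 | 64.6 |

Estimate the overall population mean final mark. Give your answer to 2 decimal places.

72.60

N = 3152 + 637 + 2392 + 3545 = 9726.
The stratified mean weights each stratum mean by its population share Nₕ/N.
Σ Nₕx̄ₕ = 3152·80.0 + 637·59.5 + 2392·78.2 + 3545·64.6 = 252160 + 37901.5 + 187054.4 + 229007 = 706122.9.
Divide by N: 706122.9 / 9726 = 72.6016... → 72.60.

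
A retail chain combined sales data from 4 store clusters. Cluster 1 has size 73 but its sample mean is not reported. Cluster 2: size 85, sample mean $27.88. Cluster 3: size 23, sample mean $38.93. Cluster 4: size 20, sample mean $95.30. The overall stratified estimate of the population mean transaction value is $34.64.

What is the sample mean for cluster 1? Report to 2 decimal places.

24.54

N = 73 + 85 + 23 + 20 = 201.
Overall total = μ·N = 34.64·201 = 6962.64.
Subtract the known strata: 85·27.88 + 23·38.93 + 20·95.30 = 5171.19.
Remaining total for cluster 1: 6962.64 − 5171.19 = 1791.45.
Divide by its size: 1791.45 / 73 = 24.5404... → 24.54.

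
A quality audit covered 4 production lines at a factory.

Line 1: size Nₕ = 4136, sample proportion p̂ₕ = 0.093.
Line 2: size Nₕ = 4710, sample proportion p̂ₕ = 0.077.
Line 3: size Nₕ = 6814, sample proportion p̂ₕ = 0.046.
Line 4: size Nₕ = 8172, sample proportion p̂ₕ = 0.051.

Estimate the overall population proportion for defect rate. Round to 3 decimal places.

Wₕ = Nₕ/N with N = 23832: 0.1735, 0.1976, 0.2859, 0.3429.
p̂_st = 0.1735·0.093 + 0.1976·0.077 + 0.2859·0.046 + 0.3429·0.051 ≈ 0.06200... → 0.062.

0.062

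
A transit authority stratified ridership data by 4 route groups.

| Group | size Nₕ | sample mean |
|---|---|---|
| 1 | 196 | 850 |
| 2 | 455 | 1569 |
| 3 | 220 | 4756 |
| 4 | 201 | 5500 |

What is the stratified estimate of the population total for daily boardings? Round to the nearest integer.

Population total = Σ Nₕ·x̄ₕ (each stratum's size times its mean).
196·850 + 455·1569 + 220·4756 + 201·5500 = 166600 + 713895 + 1046320 + 1105500 = 3032315.

3032315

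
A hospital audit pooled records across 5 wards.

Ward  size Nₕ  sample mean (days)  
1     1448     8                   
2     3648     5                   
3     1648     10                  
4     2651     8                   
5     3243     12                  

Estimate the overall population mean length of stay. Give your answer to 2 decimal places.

8.42

x̄_st = (Σ Nₕx̄ₕ) / (Σ Nₕ) = (1448·8 + 3648·5 + 1648·10 + 2651·8 + 3243·12) / 12638
= 106428 / 12638 = 8.4213... → 8.42.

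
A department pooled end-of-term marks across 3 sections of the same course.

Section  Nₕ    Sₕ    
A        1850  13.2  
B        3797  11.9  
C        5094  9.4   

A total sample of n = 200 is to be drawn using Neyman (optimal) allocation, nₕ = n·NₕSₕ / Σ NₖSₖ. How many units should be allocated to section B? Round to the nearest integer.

Σ NₕSₕ = 1850·13.2 + 3797·11.9 + 5094·9.4 = 117487.9.
Share for B: 45184.3/117487.9 = 0.38459.
n_B = 200 × 0.38459 = 76.917... → 77.

77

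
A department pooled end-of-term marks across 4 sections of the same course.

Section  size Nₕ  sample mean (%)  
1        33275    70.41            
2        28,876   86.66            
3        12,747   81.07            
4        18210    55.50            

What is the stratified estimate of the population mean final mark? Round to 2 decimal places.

N = 33275 + 28876 + 12747 + 18210 = 93108.
Weight each subgroup mean by Nₕ/N and sum.
Σ Nₕx̄ₕ = 33275·70.41 + 28876·86.66 + 12747·81.07 + 18210·55.50 = 2342892.75 + 2502394.16 + 1033399.29 + 1010655 = 6889341.2.
Divide by N: 6889341.2 / 93108 = 73.9930... → 73.99.

73.99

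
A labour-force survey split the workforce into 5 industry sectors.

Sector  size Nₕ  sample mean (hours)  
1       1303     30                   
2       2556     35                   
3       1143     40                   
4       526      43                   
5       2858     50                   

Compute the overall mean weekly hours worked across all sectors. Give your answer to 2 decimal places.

x̄_st = (Σ Nₕx̄ₕ) / (Σ Nₕ) = (1303·30 + 2556·35 + 1143·40 + 526·43 + 2858·50) / 8386
= 339788 / 8386 = 40.5185... → 40.52.

40.52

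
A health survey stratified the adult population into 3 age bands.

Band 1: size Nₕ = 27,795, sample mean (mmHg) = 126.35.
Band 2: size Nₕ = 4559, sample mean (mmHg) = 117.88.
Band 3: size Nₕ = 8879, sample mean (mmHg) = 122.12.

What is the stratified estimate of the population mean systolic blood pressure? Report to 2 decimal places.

N = 41233; weights Wₕ = Nₕ/N = (0.6741, 0.1106, 0.2153).
x̄_st = Σ Wₕ·x̄ₕ = 0.6741·126.35 + 0.1106·117.88 + 0.2153·122.12 ≈ 124.5026...
→ 124.50.

124.50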